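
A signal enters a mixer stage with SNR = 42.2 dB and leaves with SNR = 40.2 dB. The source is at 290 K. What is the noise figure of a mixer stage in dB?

2.0 dB

NF (dB) = SNR_in(dB) − SNR_out(dB) when the source is at T₀
NF = 42.2 − 40.2 = 2.0 dB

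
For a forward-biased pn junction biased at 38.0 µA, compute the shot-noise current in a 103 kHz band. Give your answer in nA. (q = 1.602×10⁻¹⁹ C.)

1.12 nA

I_n = √(2qI·B)
2qI·B = 2 × 1.602×10⁻¹⁹ × 3.80×10⁻⁵ × 1.03×10⁵ = 1.25×10⁻¹⁸ A²
I_n = √(1.25×10⁻¹⁸) = 1.12×10⁻⁹ A = 1.12 nA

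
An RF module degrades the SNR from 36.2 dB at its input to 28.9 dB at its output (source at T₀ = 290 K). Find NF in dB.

NF (dB) = SNR_in(dB) − SNR_out(dB) when the source is at T₀
NF = 36.2 − 28.9 = 7.3 dB

7.3 dB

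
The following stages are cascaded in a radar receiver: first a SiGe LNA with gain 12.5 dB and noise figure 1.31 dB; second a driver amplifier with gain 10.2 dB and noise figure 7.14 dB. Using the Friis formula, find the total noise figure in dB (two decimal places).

2.01 dB

Convert to linear (a loss of L dB is a gain of −L dB): F_i = 10^(NF_i/10), G_i = 10^(G_i,dB/10)
  Stage 1: F_1 = 10^(1.31/10) = 1.352, G_1 = 10^(12.5/10) = 17.78
  Stage 2: F_2 = 10^(7.14/10) = 5.176, G_2 = 10^(10.2/10) = 10.47
Friis cascade:
  F = 1.352 + (5.176 − 1)/17.78 = 1.587
NF = 10 log₁₀(1.587) = 2.01 dB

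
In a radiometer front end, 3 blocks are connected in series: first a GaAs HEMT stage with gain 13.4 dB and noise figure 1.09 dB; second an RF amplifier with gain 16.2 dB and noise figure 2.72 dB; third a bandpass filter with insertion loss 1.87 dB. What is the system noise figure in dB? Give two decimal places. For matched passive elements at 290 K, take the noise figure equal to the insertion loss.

1.22 dB

Convert to linear (a loss of L dB is a gain of −L dB): F_i = 10^(NF_i/10), G_i = 10^(G_i,dB/10)
  Stage 1: F_1 = 10^(1.09/10) = 1.285, G_1 = 10^(13.4/10) = 21.88
  Stage 2: F_2 = 10^(2.72/10) = 1.871, G_2 = 10^(16.2/10) = 41.69
  Stage 3: F_3 = 10^(1.87/10) = 1.538, G_3 = 10^(−1.87/10) = 0.6501
Friis cascade:
  F = 1.285 + (1.871 − 1)/21.88 + (1.538 − 1)/912.0 = 1.326
NF = 10 log₁₀(1.326) = 1.22 dB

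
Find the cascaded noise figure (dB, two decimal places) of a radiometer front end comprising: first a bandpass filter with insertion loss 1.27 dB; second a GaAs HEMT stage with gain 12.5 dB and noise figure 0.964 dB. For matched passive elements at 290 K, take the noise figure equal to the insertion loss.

Convert to linear (a loss of L dB is a gain of −L dB): F_i = 10^(NF_i/10), G_i = 10^(G_i,dB/10)
  Stage 1: F_1 = 10^(1.27/10) = 1.340, G_1 = 10^(−1.27/10) = 0.7464
  Stage 2: F_2 = 10^(0.964/10) = 1.249, G_2 = 10^(12.5/10) = 17.78
Friis cascade:
  F = 1.340 + (1.249 − 1)/0.7464 = 1.673
NF = 10 log₁₀(1.673) = 2.23 dB

2.23 dB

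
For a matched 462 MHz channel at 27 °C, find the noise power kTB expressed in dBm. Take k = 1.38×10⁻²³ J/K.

−87.2 dBm

T = 27 °C + 273.15 = 300.15 K
P_n = kTB = 1.38×10⁻²³ × 300.15 × 4.62×10⁸ = 1.91×10⁻¹² W
In dBm: 10 log₁₀(1.91×10⁻¹² / 10⁻³) = −87.2 dBm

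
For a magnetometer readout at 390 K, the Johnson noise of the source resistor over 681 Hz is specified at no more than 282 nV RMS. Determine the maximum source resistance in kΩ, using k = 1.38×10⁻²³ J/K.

5.42 kΩ

Johnson–Nyquist: V_n = √(4kTRB) ⇒ R = V_n² / (4kTB)
4kTB = 4 × 1.38×10⁻²³ × 390 × 6.81×10² = 1.47×10⁻¹⁷
R = (2.82×10⁻⁷)² / 1.47×10⁻¹⁷ = 5.42×10³ Ω = 5.42 kΩ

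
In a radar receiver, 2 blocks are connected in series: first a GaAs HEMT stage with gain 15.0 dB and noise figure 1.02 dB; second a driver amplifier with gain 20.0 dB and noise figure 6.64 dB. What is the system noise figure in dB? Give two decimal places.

Convert to linear (a loss of L dB is a gain of −L dB): F_i = 10^(NF_i/10), G_i = 10^(G_i,dB/10)
  Stage 1: F_1 = 10^(1.02/10) = 1.265, G_1 = 10^(15.0/10) = 31.62
  Stage 2: F_2 = 10^(6.64/10) = 4.613, G_2 = 10^(20.0/10) = 100.0
Friis cascade:
  F = 1.265 + (4.613 − 1)/31.62 = 1.379
NF = 10 log₁₀(1.379) = 1.40 dB

1.40 dB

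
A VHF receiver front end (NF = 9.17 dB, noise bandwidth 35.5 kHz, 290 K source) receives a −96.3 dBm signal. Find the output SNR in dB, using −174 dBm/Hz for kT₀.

Noise floor: N = −174 + 10 log₁₀(B) + NF
10 log₁₀(3.55×10⁴) = 45.5 dB
N = −174 + 45.5 + 9.17 = −119.33 dBm
SNR = P_sig − N = −96.3 − (−119.33) = 23.03 dB → 23.0 dB

23.0 dB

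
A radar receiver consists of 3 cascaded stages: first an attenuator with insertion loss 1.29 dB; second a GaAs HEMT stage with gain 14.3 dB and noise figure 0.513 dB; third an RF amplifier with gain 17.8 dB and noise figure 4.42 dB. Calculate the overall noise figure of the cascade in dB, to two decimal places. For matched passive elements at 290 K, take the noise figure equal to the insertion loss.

Convert to linear (a loss of L dB is a gain of −L dB): F_i = 10^(NF_i/10), G_i = 10^(G_i,dB/10)
  Stage 1: F_1 = 10^(1.29/10) = 1.346, G_1 = 10^(−1.29/10) = 0.7430
  Stage 2: F_2 = 10^(0.513/10) = 1.125, G_2 = 10^(14.3/10) = 26.92
  Stage 3: F_3 = 10^(4.42/10) = 2.767, G_3 = 10^(17.8/10) = 60.26
Friis cascade:
  F = 1.346 + (1.125 − 1)/0.7430 + (2.767 − 1)/20.00 = 1.603
NF = 10 log₁₀(1.603) = 2.05 dB

2.05 dB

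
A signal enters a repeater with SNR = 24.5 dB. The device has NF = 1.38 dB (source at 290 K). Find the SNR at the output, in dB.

By definition F = SNR_in/SNR_out, so in dB: SNR_out = SNR_in − NF
SNR_out = 24.5 − 1.38 = 23.12 dB

23.12 dB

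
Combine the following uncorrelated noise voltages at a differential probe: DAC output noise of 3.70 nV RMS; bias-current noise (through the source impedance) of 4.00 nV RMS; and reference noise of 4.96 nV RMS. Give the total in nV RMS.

7.37 nV

Uncorrelated sources add in power (mean-square): V_tot = √(ΣV_i²)
V_tot = √[(3.70×10⁻⁹)² + (4.00×10⁻⁹)² + (4.96×10⁻⁹)²] = 7.37×10⁻⁹ V = 7.37 nV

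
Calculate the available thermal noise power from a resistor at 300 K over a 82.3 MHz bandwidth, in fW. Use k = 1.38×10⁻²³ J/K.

P_n = kTB = 1.38×10⁻²³ × 300 × 8.23×10⁷ = 3.41×10⁻¹³ W = 341 fW

341 fW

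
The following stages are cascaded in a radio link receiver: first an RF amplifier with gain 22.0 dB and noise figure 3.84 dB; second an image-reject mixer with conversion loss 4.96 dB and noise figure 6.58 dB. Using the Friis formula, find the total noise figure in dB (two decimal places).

Convert to linear (a loss of L dB is a gain of −L dB): F_i = 10^(NF_i/10), G_i = 10^(G_i,dB/10)
  Stage 1: F_1 = 10^(3.84/10) = 2.421, G_1 = 10^(22.0/10) = 158.5
  Stage 2: F_2 = 10^(6.58/10) = 4.550, G_2 = 10^(−4.96/10) = 0.3192
Friis cascade:
  F = 2.421 + (4.550 − 1)/158.5 = 2.443
NF = 10 log₁₀(2.443) = 3.88 dB

3.88 dB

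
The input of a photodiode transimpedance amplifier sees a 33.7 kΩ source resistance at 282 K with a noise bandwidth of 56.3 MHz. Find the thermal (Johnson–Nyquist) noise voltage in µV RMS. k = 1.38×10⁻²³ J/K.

172 µV

V_n = √(4kTRB)
4kTRB = 4 × 1.38×10⁻²³ × 282 × 3.37×10⁴ × 5.63×10⁷ = 2.95×10⁻⁸ V²
V_n = √(2.95×10⁻⁸) = 1.72×10⁻⁴ V = 172 µV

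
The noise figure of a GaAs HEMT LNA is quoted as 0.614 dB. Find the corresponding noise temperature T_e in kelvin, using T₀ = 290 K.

44.0 K

F = 10^(0.614/10) = 1.15186
T_e = (F − 1)·T₀ = (1.15186 − 1) × 290 = 44.0 K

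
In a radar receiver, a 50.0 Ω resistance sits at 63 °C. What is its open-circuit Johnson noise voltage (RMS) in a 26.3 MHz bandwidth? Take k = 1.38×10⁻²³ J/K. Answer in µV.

4.94 µV

T = 63 °C + 273.15 = 336.15 K
V_n = √(4kTRB)
4kTRB = 4 × 1.38×10⁻²³ × 336.15 × 5.00×10¹ × 2.63×10⁷ = 2.44×10⁻¹¹ V²
V_n = √(2.44×10⁻¹¹) = 4.94×10⁻⁶ V = 4.94 µV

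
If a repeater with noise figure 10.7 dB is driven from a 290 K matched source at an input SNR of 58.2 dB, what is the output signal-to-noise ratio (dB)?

47.5 dB

By definition F = SNR_in/SNR_out, so in dB: SNR_out = SNR_in − NF
SNR_out = 58.2 − 10.7 = 47.5 dB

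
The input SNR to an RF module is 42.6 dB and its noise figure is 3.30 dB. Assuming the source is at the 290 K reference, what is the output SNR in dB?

39.30 dB

By definition F = SNR_in/SNR_out, so in dB: SNR_out = SNR_in − NF
SNR_out = 42.6 − 3.30 = 39.30 dB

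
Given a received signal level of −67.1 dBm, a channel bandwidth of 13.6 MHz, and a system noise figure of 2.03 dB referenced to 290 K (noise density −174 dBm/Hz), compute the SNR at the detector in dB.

33.5 dB

Noise floor: N = −174 + 10 log₁₀(B) + NF
10 log₁₀(1.36×10⁷) = 71.34 dB
N = −174 + 71.34 + 2.03 = −100.63 dBm
SNR = P_sig − N = −67.1 − (−100.63) = 33.53 dB → 33.5 dB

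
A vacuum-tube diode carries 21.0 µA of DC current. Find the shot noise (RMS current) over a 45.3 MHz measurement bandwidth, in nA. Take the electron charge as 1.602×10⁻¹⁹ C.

I_n = √(2qI·B)
2qI·B = 2 × 1.602×10⁻¹⁹ × 2.10×10⁻⁵ × 4.53×10⁷ = 3.05×10⁻¹⁶ A²
I_n = √(3.05×10⁻¹⁶) = 1.75×10⁻⁸ A = 17.5 nA

17.5 nA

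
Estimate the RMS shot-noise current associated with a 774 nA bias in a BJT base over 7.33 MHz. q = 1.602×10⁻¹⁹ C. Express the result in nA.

1.35 nA

I_n = √(2qI·B)
2qI·B = 2 × 1.602×10⁻¹⁹ × 7.74×10⁻⁷ × 7.33×10⁶ = 1.82×10⁻¹⁸ A²
I_n = √(1.82×10⁻¹⁸) = 1.35×10⁻⁹ A = 1.35 nA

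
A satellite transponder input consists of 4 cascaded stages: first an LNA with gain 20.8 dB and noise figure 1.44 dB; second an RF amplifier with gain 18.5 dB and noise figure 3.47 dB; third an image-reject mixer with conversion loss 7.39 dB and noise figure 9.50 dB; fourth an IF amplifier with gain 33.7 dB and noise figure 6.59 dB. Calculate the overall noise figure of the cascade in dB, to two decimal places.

Convert to linear (a loss of L dB is a gain of −L dB): F_i = 10^(NF_i/10), G_i = 10^(G_i,dB/10)
  Stage 1: F_1 = 10^(1.44/10) = 1.393, G_1 = 10^(20.8/10) = 120.2
  Stage 2: F_2 = 10^(3.47/10) = 2.223, G_2 = 10^(18.5/10) = 70.79
  Stage 3: F_3 = 10^(9.50/10) = 8.913, G_3 = 10^(−7.39/10) = 0.1824
  Stage 4: F_4 = 10^(6.59/10) = 4.560, G_4 = 10^(33.7/10) = 2344
Friis cascade:
  F = 1.393 + (2.223 − 1)/120.2 + (8.913 − 1)/8511 + (4.560 − 1)/1552 = 1.407
NF = 10 log₁₀(1.407) = 1.48 dB

1.48 dB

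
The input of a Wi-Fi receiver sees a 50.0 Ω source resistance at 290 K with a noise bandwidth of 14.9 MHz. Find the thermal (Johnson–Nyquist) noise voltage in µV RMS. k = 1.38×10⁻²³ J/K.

V_n = √(4kTRB)
4kTRB = 4 × 1.38×10⁻²³ × 290 × 5.00×10¹ × 1.49×10⁷ = 1.19×10⁻¹¹ V²
V_n = √(1.19×10⁻¹¹) = 3.45×10⁻⁶ V = 3.45 µV

3.45 µV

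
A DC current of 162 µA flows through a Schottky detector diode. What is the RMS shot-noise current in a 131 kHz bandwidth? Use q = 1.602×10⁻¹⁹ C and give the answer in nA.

I_n = √(2qI·B)
2qI·B = 2 × 1.602×10⁻¹⁹ × 1.62×10⁻⁴ × 1.31×10⁵ = 6.80×10⁻¹⁸ A²
I_n = √(6.80×10⁻¹⁸) = 2.61×10⁻⁹ A = 2.61 nA

2.61 nA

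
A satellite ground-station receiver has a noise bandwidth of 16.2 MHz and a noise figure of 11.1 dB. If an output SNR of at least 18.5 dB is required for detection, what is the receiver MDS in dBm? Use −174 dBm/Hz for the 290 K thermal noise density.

−72.3 dBm

Sensitivity = −174 + 10 log₁₀(B) + NF + SNR_min
= −174 + 72.1 + 11.1 + 18.5
= −72.3 dBm → −72.3 dBm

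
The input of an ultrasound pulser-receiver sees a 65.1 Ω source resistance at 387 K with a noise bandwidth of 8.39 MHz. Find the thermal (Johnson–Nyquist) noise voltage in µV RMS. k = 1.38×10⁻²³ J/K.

3.42 µV

V_n = √(4kTRB)
4kTRB = 4 × 1.38×10⁻²³ × 387 × 6.51×10¹ × 8.39×10⁶ = 1.17×10⁻¹¹ V²
V_n = √(1.17×10⁻¹¹) = 3.42×10⁻⁶ V = 3.42 µV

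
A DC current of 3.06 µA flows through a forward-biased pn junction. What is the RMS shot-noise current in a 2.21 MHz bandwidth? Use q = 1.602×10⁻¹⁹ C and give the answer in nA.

I_n = √(2qI·B)
2qI·B = 2 × 1.602×10⁻¹⁹ × 3.06×10⁻⁶ × 2.21×10⁶ = 2.17×10⁻¹⁸ A²
I_n = √(2.17×10⁻¹⁸) = 1.47×10⁻⁹ A = 1.47 nA

1.47 nA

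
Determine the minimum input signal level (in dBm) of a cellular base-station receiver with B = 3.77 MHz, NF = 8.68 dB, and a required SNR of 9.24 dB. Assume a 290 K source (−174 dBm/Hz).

Sensitivity = −174 + 10 log₁₀(B) + NF + SNR_min
= −174 + 65.76 + 8.68 + 9.24
= −90.32 dBm → −90.3 dBm

−90.3 dBm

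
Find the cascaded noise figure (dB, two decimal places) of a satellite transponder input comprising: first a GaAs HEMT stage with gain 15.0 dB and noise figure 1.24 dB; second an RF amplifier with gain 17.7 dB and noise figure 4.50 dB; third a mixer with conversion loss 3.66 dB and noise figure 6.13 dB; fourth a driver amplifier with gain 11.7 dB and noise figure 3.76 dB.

1.43 dB

Convert to linear (a loss of L dB is a gain of −L dB): F_i = 10^(NF_i/10), G_i = 10^(G_i,dB/10)
  Stage 1: F_1 = 10^(1.24/10) = 1.330, G_1 = 10^(15.0/10) = 31.62
  Stage 2: F_2 = 10^(4.50/10) = 2.818, G_2 = 10^(17.7/10) = 58.88
  Stage 3: F_3 = 10^(6.13/10) = 4.102, G_3 = 10^(−3.66/10) = 0.4305
  Stage 4: F_4 = 10^(3.76/10) = 2.377, G_4 = 10^(11.7/10) = 14.79
Friis cascade:
  F = 1.330 + (2.818 − 1)/31.62 + (4.102 − 1)/1862 + (2.377 − 1)/801.7 = 1.391
NF = 10 log₁₀(1.391) = 1.43 dB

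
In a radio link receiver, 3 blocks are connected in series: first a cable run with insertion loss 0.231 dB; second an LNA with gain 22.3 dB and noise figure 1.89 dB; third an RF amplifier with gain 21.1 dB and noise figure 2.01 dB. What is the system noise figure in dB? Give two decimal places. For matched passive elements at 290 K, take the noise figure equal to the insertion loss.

2.13 dB

Convert to linear (a loss of L dB is a gain of −L dB): F_i = 10^(NF_i/10), G_i = 10^(G_i,dB/10)
  Stage 1: F_1 = 10^(0.231/10) = 1.055, G_1 = 10^(−0.231/10) = 0.9482
  Stage 2: F_2 = 10^(1.89/10) = 1.545, G_2 = 10^(22.3/10) = 169.8
  Stage 3: F_3 = 10^(2.01/10) = 1.589, G_3 = 10^(21.1/10) = 128.8
Friis cascade:
  F = 1.055 + (1.545 − 1)/0.9482 + (1.589 − 1)/161.0 = 1.633
NF = 10 log₁₀(1.633) = 2.13 dB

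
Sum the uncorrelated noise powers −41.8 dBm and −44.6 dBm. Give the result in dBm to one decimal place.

Convert to linear, add, convert back:
P₁ = 6.61×10⁻⁸ W, P₂ = 3.47×10⁻⁸ W
P_tot = 1.01×10⁻⁷ W → 10 log₁₀(P_tot / 10⁻³) = −40.0 dBm

−40.0 dBm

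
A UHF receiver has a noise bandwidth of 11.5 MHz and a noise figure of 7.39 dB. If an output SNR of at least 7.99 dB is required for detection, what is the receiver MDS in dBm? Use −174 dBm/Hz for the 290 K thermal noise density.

Sensitivity = −174 + 10 log₁₀(B) + NF + SNR_min
= −174 + 70.61 + 7.39 + 7.99
= −88.01 dBm → −88.0 dBm

−88.0 dBm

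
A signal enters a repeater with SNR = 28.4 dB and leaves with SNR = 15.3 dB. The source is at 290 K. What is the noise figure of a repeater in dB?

NF (dB) = SNR_in(dB) − SNR_out(dB) when the source is at T₀
NF = 28.4 − 15.3 = 13.1 dB

13.1 dB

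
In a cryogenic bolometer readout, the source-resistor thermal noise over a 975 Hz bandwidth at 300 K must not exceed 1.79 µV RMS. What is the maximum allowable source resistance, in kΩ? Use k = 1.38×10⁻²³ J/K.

198 kΩ

Johnson–Nyquist: V_n = √(4kTRB) ⇒ R = V_n² / (4kTB)
4kTB = 4 × 1.38×10⁻²³ × 300 × 9.75×10² = 1.61×10⁻¹⁷
R = (1.79×10⁻⁶)² / 1.61×10⁻¹⁷ = 1.98×10⁵ Ω = 198 kΩ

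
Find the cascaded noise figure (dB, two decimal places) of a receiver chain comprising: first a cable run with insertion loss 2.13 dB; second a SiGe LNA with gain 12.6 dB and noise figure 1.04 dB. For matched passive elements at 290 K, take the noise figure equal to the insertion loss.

3.17 dB

Convert to linear (a loss of L dB is a gain of −L dB): F_i = 10^(NF_i/10), G_i = 10^(G_i,dB/10)
  Stage 1: F_1 = 10^(2.13/10) = 1.633, G_1 = 10^(−2.13/10) = 0.6124
  Stage 2: F_2 = 10^(1.04/10) = 1.271, G_2 = 10^(12.6/10) = 18.20
Friis cascade:
  F = 1.633 + (1.271 − 1)/0.6124 = 2.075
NF = 10 log₁₀(2.075) = 3.17 dB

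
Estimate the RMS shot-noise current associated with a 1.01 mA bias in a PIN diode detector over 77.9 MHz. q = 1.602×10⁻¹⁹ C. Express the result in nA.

I_n = √(2qI·B)
2qI·B = 2 × 1.602×10⁻¹⁹ × 1.01×10⁻³ × 7.79×10⁷ = 2.52×10⁻¹⁴ A²
I_n = √(2.52×10⁻¹⁴) = 1.59×10⁻⁷ A = 159 nA

159 nA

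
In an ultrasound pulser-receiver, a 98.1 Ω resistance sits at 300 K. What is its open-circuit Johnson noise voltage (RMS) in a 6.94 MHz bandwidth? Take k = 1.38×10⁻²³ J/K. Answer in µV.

3.36 µV

V_n = √(4kTRB)
4kTRB = 4 × 1.38×10⁻²³ × 300 × 9.81×10¹ × 6.94×10⁶ = 1.13×10⁻¹¹ V²
V_n = √(1.13×10⁻¹¹) = 3.36×10⁻⁶ V = 3.36 µV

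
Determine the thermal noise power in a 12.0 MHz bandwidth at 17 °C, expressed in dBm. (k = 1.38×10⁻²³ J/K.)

−103.2 dBm

T = 17 °C + 273.15 = 290.15 K
P_n = kTB = 1.38×10⁻²³ × 290.15 × 1.20×10⁷ = 4.80×10⁻¹⁴ W
In dBm: 10 log₁₀(4.80×10⁻¹⁴ / 10⁻³) = −103.2 dBm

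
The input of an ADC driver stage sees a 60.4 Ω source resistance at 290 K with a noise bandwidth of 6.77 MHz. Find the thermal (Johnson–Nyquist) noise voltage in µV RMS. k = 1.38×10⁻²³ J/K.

2.56 µV

V_n = √(4kTRB)
4kTRB = 4 × 1.38×10⁻²³ × 290 × 6.04×10¹ × 6.77×10⁶ = 6.55×10⁻¹² V²
V_n = √(6.55×10⁻¹²) = 2.56×10⁻⁶ V = 2.56 µV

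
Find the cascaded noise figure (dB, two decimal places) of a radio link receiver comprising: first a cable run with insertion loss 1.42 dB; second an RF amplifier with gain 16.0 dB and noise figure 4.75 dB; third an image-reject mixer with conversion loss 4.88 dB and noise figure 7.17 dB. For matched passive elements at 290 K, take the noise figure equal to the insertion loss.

Convert to linear (a loss of L dB is a gain of −L dB): F_i = 10^(NF_i/10), G_i = 10^(G_i,dB/10)
  Stage 1: F_1 = 10^(1.42/10) = 1.387, G_1 = 10^(−1.42/10) = 0.7211
  Stage 2: F_2 = 10^(4.75/10) = 2.985, G_2 = 10^(16.0/10) = 39.81
  Stage 3: F_3 = 10^(7.17/10) = 5.212, G_3 = 10^(−4.88/10) = 0.3251
Friis cascade:
  F = 1.387 + (2.985 − 1)/0.7211 + (5.212 − 1)/28.71 = 4.287
NF = 10 log₁₀(4.287) = 6.32 dB

6.32 dB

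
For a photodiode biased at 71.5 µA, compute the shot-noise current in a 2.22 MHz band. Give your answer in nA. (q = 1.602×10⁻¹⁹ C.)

7.13 nA

I_n = √(2qI·B)
2qI·B = 2 × 1.602×10⁻¹⁹ × 7.15×10⁻⁵ × 2.22×10⁶ = 5.09×10⁻¹⁷ A²
I_n = √(5.09×10⁻¹⁷) = 7.13×10⁻⁹ A = 7.13 nA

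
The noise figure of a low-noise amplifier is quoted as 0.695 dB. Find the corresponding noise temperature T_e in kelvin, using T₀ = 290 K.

50.3 K

F = 10^(0.695/10) = 1.17355
T_e = (F − 1)·T₀ = (1.17355 − 1) × 290 = 50.3 K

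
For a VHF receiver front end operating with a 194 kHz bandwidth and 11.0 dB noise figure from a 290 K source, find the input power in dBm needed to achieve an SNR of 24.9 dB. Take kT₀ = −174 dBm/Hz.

−85.2 dBm

Sensitivity = −174 + 10 log₁₀(B) + NF + SNR_min
= −174 + 52.88 + 11.0 + 24.9
= −85.22 dBm → −85.2 dBm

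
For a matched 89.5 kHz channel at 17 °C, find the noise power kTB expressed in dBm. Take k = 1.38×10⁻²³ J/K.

T = 17 °C + 273.15 = 290.15 K
P_n = kTB = 1.38×10⁻²³ × 290.15 × 8.95×10⁴ = 3.58×10⁻¹⁶ W
In dBm: 10 log₁₀(3.58×10⁻¹⁶ / 10⁻³) = −124.5 dBm

−124.5 dBm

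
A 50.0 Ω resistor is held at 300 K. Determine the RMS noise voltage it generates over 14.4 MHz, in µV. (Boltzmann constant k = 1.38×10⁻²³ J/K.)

3.45 µV

V_n = √(4kTRB)
4kTRB = 4 × 1.38×10⁻²³ × 300 × 5.00×10¹ × 1.44×10⁷ = 1.19×10⁻¹¹ V²
V_n = √(1.19×10⁻¹¹) = 3.45×10⁻⁶ V = 3.45 µV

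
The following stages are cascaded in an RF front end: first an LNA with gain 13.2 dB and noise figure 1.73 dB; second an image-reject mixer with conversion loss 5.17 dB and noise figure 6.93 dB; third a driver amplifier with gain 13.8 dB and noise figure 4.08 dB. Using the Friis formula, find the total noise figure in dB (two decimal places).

Convert to linear (a loss of L dB is a gain of −L dB): F_i = 10^(NF_i/10), G_i = 10^(G_i,dB/10)
  Stage 1: F_1 = 10^(1.73/10) = 1.489, G_1 = 10^(13.2/10) = 20.89
  Stage 2: F_2 = 10^(6.93/10) = 4.932, G_2 = 10^(−5.17/10) = 0.3041
  Stage 3: F_3 = 10^(4.08/10) = 2.559, G_3 = 10^(13.8/10) = 23.99
Friis cascade:
  F = 1.489 + (4.932 − 1)/20.89 + (2.559 − 1)/6.353 = 1.923
NF = 10 log₁₀(1.923) = 2.84 dB

2.84 dB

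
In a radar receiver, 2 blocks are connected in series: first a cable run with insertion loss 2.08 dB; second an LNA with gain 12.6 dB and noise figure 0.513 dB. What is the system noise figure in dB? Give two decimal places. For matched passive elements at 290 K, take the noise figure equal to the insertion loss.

2.59 dB

Convert to linear (a loss of L dB is a gain of −L dB): F_i = 10^(NF_i/10), G_i = 10^(G_i,dB/10)
  Stage 1: F_1 = 10^(2.08/10) = 1.614, G_1 = 10^(−2.08/10) = 0.6194
  Stage 2: F_2 = 10^(0.513/10) = 1.125, G_2 = 10^(12.6/10) = 18.20
Friis cascade:
  F = 1.614 + (1.125 − 1)/0.6194 = 1.817
NF = 10 log₁₀(1.817) = 2.59 dB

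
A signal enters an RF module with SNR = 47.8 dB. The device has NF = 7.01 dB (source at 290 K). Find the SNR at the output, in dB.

40.79 dB

By definition F = SNR_in/SNR_out, so in dB: SNR_out = SNR_in − NF
SNR_out = 47.8 − 7.01 = 40.79 dB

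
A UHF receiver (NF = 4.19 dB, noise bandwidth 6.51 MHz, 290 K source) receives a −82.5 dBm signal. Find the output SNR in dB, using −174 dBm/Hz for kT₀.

19.2 dB

Noise floor: N = −174 + 10 log₁₀(B) + NF
10 log₁₀(6.51×10⁶) = 68.14 dB
N = −174 + 68.14 + 4.19 = −101.67 dBm
SNR = P_sig − N = −82.5 − (−101.67) = 19.17 dB → 19.2 dB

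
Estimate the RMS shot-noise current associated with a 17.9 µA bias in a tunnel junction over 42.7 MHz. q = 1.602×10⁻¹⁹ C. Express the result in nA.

15.6 nA

I_n = √(2qI·B)
2qI·B = 2 × 1.602×10⁻¹⁹ × 1.79×10⁻⁵ × 4.27×10⁷ = 2.45×10⁻¹⁶ A²
I_n = √(2.45×10⁻¹⁶) = 1.56×10⁻⁸ A = 15.6 nA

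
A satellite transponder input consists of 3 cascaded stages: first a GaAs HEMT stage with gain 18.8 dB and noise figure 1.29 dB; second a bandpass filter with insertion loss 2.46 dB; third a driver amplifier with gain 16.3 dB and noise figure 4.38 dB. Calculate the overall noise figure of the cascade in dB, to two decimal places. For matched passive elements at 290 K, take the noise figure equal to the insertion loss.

Convert to linear (a loss of L dB is a gain of −L dB): F_i = 10^(NF_i/10), G_i = 10^(G_i,dB/10)
  Stage 1: F_1 = 10^(1.29/10) = 1.346, G_1 = 10^(18.8/10) = 75.86
  Stage 2: F_2 = 10^(2.46/10) = 1.762, G_2 = 10^(−2.46/10) = 0.5675
  Stage 3: F_3 = 10^(4.38/10) = 2.742, G_3 = 10^(16.3/10) = 42.66
Friis cascade:
  F = 1.346 + (1.762 − 1)/75.86 + (2.742 − 1)/43.05 = 1.396
NF = 10 log₁₀(1.396) = 1.45 dB

1.45 dB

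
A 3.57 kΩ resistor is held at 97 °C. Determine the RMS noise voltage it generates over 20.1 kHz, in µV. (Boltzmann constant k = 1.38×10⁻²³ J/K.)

1.21 µV

T = 97 °C + 273.15 = 370.15 K
V_n = √(4kTRB)
4kTRB = 4 × 1.38×10⁻²³ × 370.15 × 3.57×10³ × 2.01×10⁴ = 1.47×10⁻¹² V²
V_n = √(1.47×10⁻¹²) = 1.21×10⁻⁶ V = 1.21 µV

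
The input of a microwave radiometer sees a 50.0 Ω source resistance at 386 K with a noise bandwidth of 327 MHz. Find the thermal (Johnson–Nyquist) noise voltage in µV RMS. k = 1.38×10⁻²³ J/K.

V_n = √(4kTRB)
4kTRB = 4 × 1.38×10⁻²³ × 386 × 5.00×10¹ × 3.27×10⁸ = 3.48×10⁻¹⁰ V²
V_n = √(3.48×10⁻¹⁰) = 1.87×10⁻⁵ V = 18.7 µV

18.7 µV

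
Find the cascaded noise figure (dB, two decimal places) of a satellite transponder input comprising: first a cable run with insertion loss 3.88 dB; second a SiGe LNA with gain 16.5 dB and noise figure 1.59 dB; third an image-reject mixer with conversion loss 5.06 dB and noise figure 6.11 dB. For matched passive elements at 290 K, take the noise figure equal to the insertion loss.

Convert to linear (a loss of L dB is a gain of −L dB): F_i = 10^(NF_i/10), G_i = 10^(G_i,dB/10)
  Stage 1: F_1 = 10^(3.88/10) = 2.443, G_1 = 10^(−3.88/10) = 0.4093
  Stage 2: F_2 = 10^(1.59/10) = 1.442, G_2 = 10^(16.5/10) = 44.67
  Stage 3: F_3 = 10^(6.11/10) = 4.083, G_3 = 10^(−5.06/10) = 0.3119
Friis cascade:
  F = 2.443 + (1.442 − 1)/0.4093 + (4.083 − 1)/18.28 = 3.692
NF = 10 log₁₀(3.692) = 5.67 dB

5.67 dB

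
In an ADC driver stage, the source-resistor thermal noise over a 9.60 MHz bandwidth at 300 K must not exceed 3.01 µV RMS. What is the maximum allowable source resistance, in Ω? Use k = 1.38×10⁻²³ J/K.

Johnson–Nyquist: V_n = √(4kTRB) ⇒ R = V_n² / (4kTB)
4kTB = 4 × 1.38×10⁻²³ × 300 × 9.60×10⁶ = 1.59×10⁻¹³
R = (3.01×10⁻⁶)² / 1.59×10⁻¹³ = 5.70×10¹ Ω = 57.0 Ω

57.0 Ω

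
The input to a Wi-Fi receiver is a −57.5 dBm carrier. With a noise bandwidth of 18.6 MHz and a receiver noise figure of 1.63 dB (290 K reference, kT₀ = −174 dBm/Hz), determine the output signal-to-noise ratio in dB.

42.2 dB

Noise floor: N = −174 + 10 log₁₀(B) + NF
10 log₁₀(1.86×10⁷) = 72.7 dB
N = −174 + 72.7 + 1.63 = −99.67 dBm
SNR = P_sig − N = −57.5 − (−99.67) = 42.17 dB → 42.2 dB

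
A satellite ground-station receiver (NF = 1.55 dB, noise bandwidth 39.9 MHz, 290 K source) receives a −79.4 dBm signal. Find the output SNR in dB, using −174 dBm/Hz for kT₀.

17.0 dB

Noise floor: N = −174 + 10 log₁₀(B) + NF
10 log₁₀(3.99×10⁷) = 76.01 dB
N = −174 + 76.01 + 1.55 = −96.44 dBm
SNR = P_sig − N = −79.4 − (−96.44) = 17.04 dB → 17.0 dB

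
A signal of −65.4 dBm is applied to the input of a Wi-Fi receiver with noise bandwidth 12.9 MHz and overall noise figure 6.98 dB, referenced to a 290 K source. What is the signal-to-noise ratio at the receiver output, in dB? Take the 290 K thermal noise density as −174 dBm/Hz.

30.5 dB

Noise floor: N = −174 + 10 log₁₀(B) + NF
10 log₁₀(1.29×10⁷) = 71.11 dB
N = −174 + 71.11 + 6.98 = −95.91 dBm
SNR = P_sig − N = −65.4 − (−95.91) = 30.51 dB → 30.5 dB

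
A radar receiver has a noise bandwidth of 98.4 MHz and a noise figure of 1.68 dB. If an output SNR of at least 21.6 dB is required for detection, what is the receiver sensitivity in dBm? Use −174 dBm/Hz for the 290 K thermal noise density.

−70.8 dBm

Sensitivity = −174 + 10 log₁₀(B) + NF + SNR_min
= −174 + 79.93 + 1.68 + 21.6
= −70.79 dBm → −70.8 dBm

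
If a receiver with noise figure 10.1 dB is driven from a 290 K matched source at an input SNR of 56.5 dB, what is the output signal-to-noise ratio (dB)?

By definition F = SNR_in/SNR_out, so in dB: SNR_out = SNR_in − NF
SNR_out = 56.5 − 10.1 = 46.4 dB

46.4 dB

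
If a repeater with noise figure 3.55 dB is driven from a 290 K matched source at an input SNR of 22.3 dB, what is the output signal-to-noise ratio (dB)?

By definition F = SNR_in/SNR_out, so in dB: SNR_out = SNR_in − NF
SNR_out = 22.3 − 3.55 = 18.75 dB

18.75 dB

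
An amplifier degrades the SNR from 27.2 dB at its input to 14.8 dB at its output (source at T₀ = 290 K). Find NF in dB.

NF (dB) = SNR_in(dB) − SNR_out(dB) when the source is at T₀
NF = 27.2 − 14.8 = 12.4 dB

12.4 dB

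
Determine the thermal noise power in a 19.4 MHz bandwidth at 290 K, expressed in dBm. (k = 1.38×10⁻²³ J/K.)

−101.1 dBm

P_n = kTB = 1.38×10⁻²³ × 290 × 1.94×10⁷ = 7.76×10⁻¹⁴ W
In dBm: 10 log₁₀(7.76×10⁻¹⁴ / 10⁻³) = −101.1 dBm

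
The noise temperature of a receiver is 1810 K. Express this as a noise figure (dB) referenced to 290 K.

F = 1 + T_e/T₀ = 1 + 1810/290 = 7.24138
NF = 10 log₁₀(7.24138) = 8.60 dB

8.60 dB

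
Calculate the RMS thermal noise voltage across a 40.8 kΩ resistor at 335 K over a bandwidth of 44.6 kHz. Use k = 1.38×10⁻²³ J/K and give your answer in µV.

5.80 µV

V_n = √(4kTRB)
4kTRB = 4 × 1.38×10⁻²³ × 335 × 4.08×10⁴ × 4.46×10⁴ = 3.36×10⁻¹¹ V²
V_n = √(3.36×10⁻¹¹) = 5.80×10⁻⁶ V = 5.80 µV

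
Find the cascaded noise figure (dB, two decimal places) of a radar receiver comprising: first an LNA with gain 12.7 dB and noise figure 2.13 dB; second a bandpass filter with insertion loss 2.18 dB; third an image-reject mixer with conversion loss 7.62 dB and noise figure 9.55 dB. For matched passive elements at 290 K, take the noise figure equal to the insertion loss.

3.76 dB

Convert to linear (a loss of L dB is a gain of −L dB): F_i = 10^(NF_i/10), G_i = 10^(G_i,dB/10)
  Stage 1: F_1 = 10^(2.13/10) = 1.633, G_1 = 10^(12.7/10) = 18.62
  Stage 2: F_2 = 10^(2.18/10) = 1.652, G_2 = 10^(−2.18/10) = 0.6053
  Stage 3: F_3 = 10^(9.55/10) = 9.016, G_3 = 10^(−7.62/10) = 0.1730
Friis cascade:
  F = 1.633 + (1.652 − 1)/18.62 + (9.016 − 1)/11.27 = 2.379
NF = 10 log₁₀(2.379) = 3.76 dB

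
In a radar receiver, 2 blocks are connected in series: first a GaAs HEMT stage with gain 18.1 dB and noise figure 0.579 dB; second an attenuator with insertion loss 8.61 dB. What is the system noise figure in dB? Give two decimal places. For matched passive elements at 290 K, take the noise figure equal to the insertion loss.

0.93 dB

Convert to linear (a loss of L dB is a gain of −L dB): F_i = 10^(NF_i/10), G_i = 10^(G_i,dB/10)
  Stage 1: F_1 = 10^(0.579/10) = 1.143, G_1 = 10^(18.1/10) = 64.57
  Stage 2: F_2 = 10^(8.61/10) = 7.261, G_2 = 10^(−8.61/10) = 0.1377
Friis cascade:
  F = 1.143 + (7.261 − 1)/64.57 = 1.240
NF = 10 log₁₀(1.240) = 0.93 dB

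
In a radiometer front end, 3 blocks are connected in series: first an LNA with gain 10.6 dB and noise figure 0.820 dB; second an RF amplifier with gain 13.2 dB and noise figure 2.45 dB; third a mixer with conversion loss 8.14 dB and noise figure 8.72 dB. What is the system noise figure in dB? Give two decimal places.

Convert to linear (a loss of L dB is a gain of −L dB): F_i = 10^(NF_i/10), G_i = 10^(G_i,dB/10)
  Stage 1: F_1 = 10^(0.820/10) = 1.208, G_1 = 10^(10.6/10) = 11.48
  Stage 2: F_2 = 10^(2.45/10) = 1.758, G_2 = 10^(13.2/10) = 20.89
  Stage 3: F_3 = 10^(8.72/10) = 7.447, G_3 = 10^(−8.14/10) = 0.1535
Friis cascade:
  F = 1.208 + (1.758 − 1)/11.48 + (7.447 − 1)/239.9 = 1.301
NF = 10 log₁₀(1.301) = 1.14 dB

1.14 dB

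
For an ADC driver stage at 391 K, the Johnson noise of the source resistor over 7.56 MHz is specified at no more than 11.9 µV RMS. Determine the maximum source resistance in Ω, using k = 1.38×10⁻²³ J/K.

868 Ω

Johnson–Nyquist: V_n = √(4kTRB) ⇒ R = V_n² / (4kTB)
4kTB = 4 × 1.38×10⁻²³ × 391 × 7.56×10⁶ = 1.63×10⁻¹³
R = (1.19×10⁻⁵)² / 1.63×10⁻¹³ = 8.68×10² Ω = 868 Ω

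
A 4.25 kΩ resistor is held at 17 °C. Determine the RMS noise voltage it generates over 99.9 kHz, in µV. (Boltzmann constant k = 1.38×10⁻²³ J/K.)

2.61 µV

T = 17 °C + 273.15 = 290.15 K
V_n = √(4kTRB)
4kTRB = 4 × 1.38×10⁻²³ × 290.15 × 4.25×10³ × 9.99×10⁴ = 6.80×10⁻¹² V²
V_n = √(6.80×10⁻¹²) = 2.61×10⁻⁶ V = 2.61 µV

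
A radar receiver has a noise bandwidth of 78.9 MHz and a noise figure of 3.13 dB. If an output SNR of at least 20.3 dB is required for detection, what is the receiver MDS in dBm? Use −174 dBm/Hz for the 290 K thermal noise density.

Sensitivity = −174 + 10 log₁₀(B) + NF + SNR_min
= −174 + 78.97 + 3.13 + 20.3
= −71.60 dBm → −71.6 dBm

−71.6 dBm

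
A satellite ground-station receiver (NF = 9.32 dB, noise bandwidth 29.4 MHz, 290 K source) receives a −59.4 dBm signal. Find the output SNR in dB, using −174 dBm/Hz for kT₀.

30.6 dB

Noise floor: N = −174 + 10 log₁₀(B) + NF
10 log₁₀(2.94×10⁷) = 74.68 dB
N = −174 + 74.68 + 9.32 = −90.00 dBm
SNR = P_sig − N = −59.4 − (−90.00) = 30.60 dB → 30.6 dB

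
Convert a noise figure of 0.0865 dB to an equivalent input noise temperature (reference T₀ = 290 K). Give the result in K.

5.83 K

F = 10^(0.0865/10) = 1.02012
T_e = (F − 1)·T₀ = (1.02012 − 1) × 290 = 5.83 K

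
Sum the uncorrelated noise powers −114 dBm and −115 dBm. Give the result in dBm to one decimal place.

Convert to linear, add, convert back:
P₁ = 3.98×10⁻¹⁵ W, P₂ = 3.16×10⁻¹⁵ W
P_tot = 7.14×10⁻¹⁵ W → 10 log₁₀(P_tot / 10⁻³) = −111.5 dBm

−111.5 dBm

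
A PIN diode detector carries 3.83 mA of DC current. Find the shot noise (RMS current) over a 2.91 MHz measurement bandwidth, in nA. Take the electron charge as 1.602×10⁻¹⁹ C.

59.8 nA

I_n = √(2qI·B)
2qI·B = 2 × 1.602×10⁻¹⁹ × 3.83×10⁻³ × 2.91×10⁶ = 3.57×10⁻¹⁵ A²
I_n = √(3.57×10⁻¹⁵) = 5.98×10⁻⁸ A = 59.8 nA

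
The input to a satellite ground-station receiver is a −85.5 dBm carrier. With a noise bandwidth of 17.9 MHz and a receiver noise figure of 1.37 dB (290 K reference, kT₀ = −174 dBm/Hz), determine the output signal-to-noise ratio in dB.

14.6 dB

Noise floor: N = −174 + 10 log₁₀(B) + NF
10 log₁₀(1.79×10⁷) = 72.53 dB
N = −174 + 72.53 + 1.37 = −100.10 dBm
SNR = P_sig − N = −85.5 − (−100.10) = 14.60 dB → 14.6 dB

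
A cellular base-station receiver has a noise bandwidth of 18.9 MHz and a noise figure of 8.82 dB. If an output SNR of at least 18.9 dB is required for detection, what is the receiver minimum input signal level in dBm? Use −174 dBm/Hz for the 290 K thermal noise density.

−73.5 dBm

Sensitivity = −174 + 10 log₁₀(B) + NF + SNR_min
= −174 + 72.76 + 8.82 + 18.9
= −73.52 dBm → −73.5 dBm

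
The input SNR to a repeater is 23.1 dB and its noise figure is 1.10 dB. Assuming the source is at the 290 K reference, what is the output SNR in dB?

22.00 dB

By definition F = SNR_in/SNR_out, so in dB: SNR_out = SNR_in − NF
SNR_out = 23.1 − 1.10 = 22.00 dB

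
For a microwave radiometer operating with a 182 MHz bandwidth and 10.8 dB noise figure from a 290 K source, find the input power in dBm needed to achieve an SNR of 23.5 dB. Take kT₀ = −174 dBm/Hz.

Sensitivity = −174 + 10 log₁₀(B) + NF + SNR_min
= −174 + 82.6 + 10.8 + 23.5
= −57.1 dBm → −57.1 dBm

−57.1 dBm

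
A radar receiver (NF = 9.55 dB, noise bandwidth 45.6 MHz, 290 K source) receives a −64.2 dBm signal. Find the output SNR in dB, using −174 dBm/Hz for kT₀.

23.7 dB

Noise floor: N = −174 + 10 log₁₀(B) + NF
10 log₁₀(4.56×10⁷) = 76.59 dB
N = −174 + 76.59 + 9.55 = −87.86 dBm
SNR = P_sig − N = −64.2 − (−87.86) = 23.66 dB → 23.7 dB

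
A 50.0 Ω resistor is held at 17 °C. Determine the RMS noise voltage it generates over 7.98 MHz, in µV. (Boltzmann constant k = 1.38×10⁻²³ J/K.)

T = 17 °C + 273.15 = 290.15 K
V_n = √(4kTRB)
4kTRB = 4 × 1.38×10⁻²³ × 290.15 × 5.00×10¹ × 7.98×10⁶ = 6.39×10⁻¹² V²
V_n = √(6.39×10⁻¹²) = 2.53×10⁻⁶ V = 2.53 µV

2.53 µV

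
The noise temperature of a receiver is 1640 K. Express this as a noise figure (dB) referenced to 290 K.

F = 1 + T_e/T₀ = 1 + 1640/290 = 6.65517
NF = 10 log₁₀(6.65517) = 8.23 dB

8.23 dB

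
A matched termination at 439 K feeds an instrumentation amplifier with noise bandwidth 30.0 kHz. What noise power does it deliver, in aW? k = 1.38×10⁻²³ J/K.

P_n = kTB = 1.38×10⁻²³ × 439 × 3.00×10⁴ = 1.82×10⁻¹⁶ W = 182 aW

182 aW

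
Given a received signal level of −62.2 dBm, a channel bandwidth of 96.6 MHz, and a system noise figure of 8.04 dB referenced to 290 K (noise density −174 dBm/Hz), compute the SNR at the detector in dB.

Noise floor: N = −174 + 10 log₁₀(B) + NF
10 log₁₀(9.66×10⁷) = 79.85 dB
N = −174 + 79.85 + 8.04 = −86.11 dBm
SNR = P_sig − N = −62.2 − (−86.11) = 23.91 dB → 23.9 dB

23.9 dB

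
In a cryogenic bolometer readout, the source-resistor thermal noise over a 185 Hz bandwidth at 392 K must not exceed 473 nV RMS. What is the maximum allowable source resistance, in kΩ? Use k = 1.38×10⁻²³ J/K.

Johnson–Nyquist: V_n = √(4kTRB) ⇒ R = V_n² / (4kTB)
4kTB = 4 × 1.38×10⁻²³ × 392 × 1.85×10² = 4.00×10⁻¹⁸
R = (4.73×10⁻⁷)² / 4.00×10⁻¹⁸ = 5.59×10⁴ Ω = 55.9 kΩ

55.9 kΩ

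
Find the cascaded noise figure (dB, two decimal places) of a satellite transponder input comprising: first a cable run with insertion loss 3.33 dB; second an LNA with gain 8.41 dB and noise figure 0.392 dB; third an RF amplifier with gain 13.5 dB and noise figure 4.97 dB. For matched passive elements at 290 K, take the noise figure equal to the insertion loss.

4.80 dB

Convert to linear (a loss of L dB is a gain of −L dB): F_i = 10^(NF_i/10), G_i = 10^(G_i,dB/10)
  Stage 1: F_1 = 10^(3.33/10) = 2.153, G_1 = 10^(−3.33/10) = 0.4645
  Stage 2: F_2 = 10^(0.392/10) = 1.094, G_2 = 10^(8.41/10) = 6.934
  Stage 3: F_3 = 10^(4.97/10) = 3.141, G_3 = 10^(13.5/10) = 22.39
Friis cascade:
  F = 2.153 + (1.094 − 1)/0.4645 + (3.141 − 1)/3.221 = 3.021
NF = 10 log₁₀(3.021) = 4.80 dB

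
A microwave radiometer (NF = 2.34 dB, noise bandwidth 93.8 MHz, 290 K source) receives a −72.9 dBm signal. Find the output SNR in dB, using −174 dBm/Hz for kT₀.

19.0 dB

Noise floor: N = −174 + 10 log₁₀(B) + NF
10 log₁₀(9.38×10⁷) = 79.72 dB
N = −174 + 79.72 + 2.34 = −91.94 dBm
SNR = P_sig − N = −72.9 − (−91.94) = 19.04 dB → 19.0 dB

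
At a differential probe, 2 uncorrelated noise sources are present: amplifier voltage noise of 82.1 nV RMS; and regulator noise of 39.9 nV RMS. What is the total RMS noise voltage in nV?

Uncorrelated sources add in power (mean-square): V_tot = √(ΣV_i²)
V_tot = √[(8.21×10⁻⁸)² + (3.99×10⁻⁸)²] = 9.13×10⁻⁸ V = 91.3 nV

91.3 nV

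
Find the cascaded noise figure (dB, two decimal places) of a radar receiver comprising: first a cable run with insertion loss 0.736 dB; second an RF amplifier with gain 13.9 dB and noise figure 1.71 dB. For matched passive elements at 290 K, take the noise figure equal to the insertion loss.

Convert to linear (a loss of L dB is a gain of −L dB): F_i = 10^(NF_i/10), G_i = 10^(G_i,dB/10)
  Stage 1: F_1 = 10^(0.736/10) = 1.185, G_1 = 10^(−0.736/10) = 0.8441
  Stage 2: F_2 = 10^(1.71/10) = 1.483, G_2 = 10^(13.9/10) = 24.55
Friis cascade:
  F = 1.185 + (1.483 − 1)/0.8441 = 1.756
NF = 10 log₁₀(1.756) = 2.45 dB

2.45 dB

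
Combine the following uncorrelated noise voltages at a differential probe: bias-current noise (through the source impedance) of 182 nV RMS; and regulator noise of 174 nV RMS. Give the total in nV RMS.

252 nV

Uncorrelated sources add in power (mean-square): V_tot = √(ΣV_i²)
V_tot = √[(1.82×10⁻⁷)² + (1.74×10⁻⁷)²] = 2.52×10⁻⁷ V = 252 nV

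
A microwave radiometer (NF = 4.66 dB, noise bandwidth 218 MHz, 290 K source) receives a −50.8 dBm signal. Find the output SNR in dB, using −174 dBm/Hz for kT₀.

35.2 dB

Noise floor: N = −174 + 10 log₁₀(B) + NF
10 log₁₀(2.18×10⁸) = 83.38 dB
N = −174 + 83.38 + 4.66 = −85.96 dBm
SNR = P_sig − N = −50.8 − (−85.96) = 35.16 dB → 35.2 dB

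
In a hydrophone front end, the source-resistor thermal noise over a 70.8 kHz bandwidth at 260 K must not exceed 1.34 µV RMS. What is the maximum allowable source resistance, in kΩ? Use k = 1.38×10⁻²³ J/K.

1.77 kΩ

Johnson–Nyquist: V_n = √(4kTRB) ⇒ R = V_n² / (4kTB)
4kTB = 4 × 1.38×10⁻²³ × 260 × 7.08×10⁴ = 1.02×10⁻¹⁵
R = (1.34×10⁻⁶)² / 1.02×10⁻¹⁵ = 1.77×10³ Ω = 1.77 kΩ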